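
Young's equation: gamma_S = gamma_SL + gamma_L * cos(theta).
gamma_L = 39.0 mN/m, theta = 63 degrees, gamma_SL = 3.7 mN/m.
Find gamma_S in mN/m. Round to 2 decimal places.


cos(63 deg) = 0.453990
gamma_S = 3.7 + 39.0 * 0.453990
= 21.41 mN/m

21.41


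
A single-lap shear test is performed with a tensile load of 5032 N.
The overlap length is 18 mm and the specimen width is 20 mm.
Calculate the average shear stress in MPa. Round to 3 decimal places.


Shear stress = F / (overlap * width)
= 5032 / (18 * 20)
= 5032 / 360
= 13.978 MPa

13.978


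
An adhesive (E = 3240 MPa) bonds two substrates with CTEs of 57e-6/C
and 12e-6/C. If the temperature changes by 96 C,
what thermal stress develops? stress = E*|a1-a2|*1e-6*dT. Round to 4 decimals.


Stress = 3240 * |57 - 12| * 1e-6 * 96
= 13.9968 MPa

13.9968


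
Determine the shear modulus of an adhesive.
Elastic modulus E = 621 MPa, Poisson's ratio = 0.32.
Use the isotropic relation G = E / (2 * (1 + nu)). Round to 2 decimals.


G = 621 / (2*(1+0.32)) = 621 / 2.64
= 235.23 MPa

235.23


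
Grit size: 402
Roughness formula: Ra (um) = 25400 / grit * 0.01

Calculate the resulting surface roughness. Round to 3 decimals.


Ra = 25400 / 402 * 0.01
= 0.632 um

0.632


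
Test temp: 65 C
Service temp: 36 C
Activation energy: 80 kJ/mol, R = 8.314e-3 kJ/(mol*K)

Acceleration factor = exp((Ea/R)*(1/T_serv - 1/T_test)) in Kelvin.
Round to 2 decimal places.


AF = exp((80/0.008314)*(1/309.15 - 1/338.15))
= 14.43

14.43


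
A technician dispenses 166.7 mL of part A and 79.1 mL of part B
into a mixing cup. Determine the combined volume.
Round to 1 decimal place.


Combined volume = 166.7 + 79.1
= 245.8 mL

245.8


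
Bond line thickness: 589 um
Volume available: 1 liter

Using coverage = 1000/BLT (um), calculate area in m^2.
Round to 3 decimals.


1 L = 1e6 mm^3, thickness = 589 um = 0.589 mm
Area = 1e6 / 0.589 mm^2 = (1e6 / 0.589) / 1e6 m^2 = 1000 / 589 m^2
= 1.698 m^2

1.698


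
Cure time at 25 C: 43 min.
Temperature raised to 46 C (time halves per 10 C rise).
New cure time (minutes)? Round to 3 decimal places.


Acceleration factor = 2^(21/10) = 4.2871
New time = 43 / 4.2871 = 10.030 min

10.030


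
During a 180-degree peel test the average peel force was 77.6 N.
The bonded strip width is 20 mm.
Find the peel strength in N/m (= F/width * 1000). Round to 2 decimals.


Peel strength = F/width * 1000
= 77.6 / 20 * 1000
= 3880.00 N/m

3880.00


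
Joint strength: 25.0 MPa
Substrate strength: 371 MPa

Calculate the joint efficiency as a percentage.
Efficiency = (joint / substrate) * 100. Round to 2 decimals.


Efficiency = (25.0 / 371) * 100 = 6.74%

6.74


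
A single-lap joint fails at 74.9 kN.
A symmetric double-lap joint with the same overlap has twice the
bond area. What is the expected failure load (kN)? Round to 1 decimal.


Double-lap load = 2 * 74.9 = 149.8 kN

149.8


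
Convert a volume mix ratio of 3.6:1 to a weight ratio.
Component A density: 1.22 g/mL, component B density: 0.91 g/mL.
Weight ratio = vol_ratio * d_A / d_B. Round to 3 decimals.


= 3.6 * 1.22 / 0.91 = 4.826

4.826


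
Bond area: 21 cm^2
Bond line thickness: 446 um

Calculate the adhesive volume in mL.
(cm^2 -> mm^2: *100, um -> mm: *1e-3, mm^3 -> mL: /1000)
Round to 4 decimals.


V = 21*100 * 446*1e-3 / 1000
= 0.9366 mL

0.9366


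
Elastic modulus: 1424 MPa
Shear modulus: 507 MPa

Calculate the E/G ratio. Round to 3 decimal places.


E / G = 1424 / 507 = 2.809

2.809


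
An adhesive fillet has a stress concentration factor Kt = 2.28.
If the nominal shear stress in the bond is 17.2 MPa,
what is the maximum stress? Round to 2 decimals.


Max stress = 17.2 * 2.28 = 39.22 MPa

39.22


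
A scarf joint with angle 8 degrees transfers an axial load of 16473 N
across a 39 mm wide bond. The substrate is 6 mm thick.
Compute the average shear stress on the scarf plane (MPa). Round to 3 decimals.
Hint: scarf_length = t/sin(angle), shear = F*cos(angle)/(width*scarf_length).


scarf_length = 6 / sin(8 deg) = 43.1118 mm
cos(8 deg) = 0.990268
shear stress = 16473 * 0.990268 / (39 * 43.1118)
= 9.702 MPa

9.702


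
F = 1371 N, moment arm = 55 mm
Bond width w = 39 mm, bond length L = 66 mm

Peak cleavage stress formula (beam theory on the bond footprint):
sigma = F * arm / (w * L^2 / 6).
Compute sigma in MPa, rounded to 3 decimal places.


sigma = (1371 * 55) / (39 * 4356 / 6)
= 75405 * 6 / 169884
= 452430 / 169884
= 2.663 MPa

2.663


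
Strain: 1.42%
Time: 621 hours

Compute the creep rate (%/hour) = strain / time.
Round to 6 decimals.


Creep rate = 1.42 / 621
= 0.002287 %/h

0.002287


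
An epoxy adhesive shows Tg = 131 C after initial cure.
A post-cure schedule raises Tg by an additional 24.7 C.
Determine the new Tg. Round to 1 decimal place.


New Tg = 131 + 24.7
= 155.7 C

155.7


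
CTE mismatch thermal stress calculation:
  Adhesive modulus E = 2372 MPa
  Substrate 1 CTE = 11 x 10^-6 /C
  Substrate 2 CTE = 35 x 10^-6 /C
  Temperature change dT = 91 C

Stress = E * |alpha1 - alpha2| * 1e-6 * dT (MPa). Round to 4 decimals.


delta_alpha = |11 - 35| = 24 x 10^-6/C
Stress = 2372 * 24e-6 * 91
= 5.1804 MPa

5.1804


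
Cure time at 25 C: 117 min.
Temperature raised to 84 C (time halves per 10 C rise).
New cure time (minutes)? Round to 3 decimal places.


Acceleration factor = 2^(59/10) = 59.7141
New time = 117 / 59.7141 = 1.959 min

1.959


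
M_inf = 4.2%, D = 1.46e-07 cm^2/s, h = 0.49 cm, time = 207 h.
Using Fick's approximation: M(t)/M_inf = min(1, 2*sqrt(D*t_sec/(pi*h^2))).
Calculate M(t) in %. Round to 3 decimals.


t = 745200 s
ratio = min(1, 2*sqrt(1.46e-07*745200/(pi*0.2401)))
= 0.759577
M(t) = 4.2 * 0.759577 = 3.190%

3.190


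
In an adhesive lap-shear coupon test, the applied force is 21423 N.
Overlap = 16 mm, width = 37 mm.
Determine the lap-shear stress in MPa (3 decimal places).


stress = F / (overlap * width)
= 21423 / (16 * 37)
= 36.188 MPa

36.188


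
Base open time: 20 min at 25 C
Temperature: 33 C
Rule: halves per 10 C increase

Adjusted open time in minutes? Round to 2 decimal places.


Acceleration = 2^((33-25)/10) = 1.7411
Open time = 20 / 1.7411 = 11.49 min

11.49


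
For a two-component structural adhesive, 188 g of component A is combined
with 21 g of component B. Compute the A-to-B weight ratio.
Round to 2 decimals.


Weight ratio A:B = 188 / 21
= 8.95

8.95


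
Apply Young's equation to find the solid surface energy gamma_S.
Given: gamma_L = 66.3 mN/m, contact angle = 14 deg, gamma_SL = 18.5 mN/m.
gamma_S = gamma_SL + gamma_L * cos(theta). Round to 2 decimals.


theta_rad = 14 * pi/180 = 0.244346
gamma_S = 18.5 + 66.3 * cos(0.244346)
= 82.83 mN/m

82.83


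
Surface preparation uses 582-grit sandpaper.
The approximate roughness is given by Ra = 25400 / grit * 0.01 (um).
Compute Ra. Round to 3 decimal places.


Ra = 25400 / 582 * 0.01
= 254 / 582
= 0.436 um

0.436


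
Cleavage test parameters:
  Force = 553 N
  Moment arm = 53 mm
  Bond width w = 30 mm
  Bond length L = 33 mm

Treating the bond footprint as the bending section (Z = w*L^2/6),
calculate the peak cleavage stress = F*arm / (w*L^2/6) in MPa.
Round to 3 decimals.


M = 553 * 53 = 29309 N*mm
Z = 30 * 33^2 / 6 = 32670 / 6 mm^3
sigma = M / Z = 6 * 29309 / 32670 = 175854 / 32670
= 5.383 MPa

5.383


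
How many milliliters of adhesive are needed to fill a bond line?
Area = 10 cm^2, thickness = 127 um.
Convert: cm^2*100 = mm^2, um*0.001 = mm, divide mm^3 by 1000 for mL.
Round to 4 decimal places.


= (10 * 100) * (127 * 0.001) / 1000
= 0.1270 mL

0.1270


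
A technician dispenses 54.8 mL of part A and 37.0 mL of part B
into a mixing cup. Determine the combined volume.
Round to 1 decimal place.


Combined volume = 54.8 + 37.0
= 91.8 mL

91.8


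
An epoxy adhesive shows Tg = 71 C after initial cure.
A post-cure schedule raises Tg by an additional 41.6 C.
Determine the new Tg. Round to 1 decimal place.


New Tg = 71 + 41.6
= 112.6 C

112.6


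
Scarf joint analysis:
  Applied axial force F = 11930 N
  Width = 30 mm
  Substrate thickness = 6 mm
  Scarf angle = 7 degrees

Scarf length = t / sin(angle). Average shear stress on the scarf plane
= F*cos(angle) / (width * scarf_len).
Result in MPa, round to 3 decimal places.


Scarf length = 6 / sin(7 deg) = 49.2331 mm
cos(7 deg) = 0.992546
Shear = 11930 * 0.992546 / (30 * 49.2331)
= 8.017 MPa

8.017


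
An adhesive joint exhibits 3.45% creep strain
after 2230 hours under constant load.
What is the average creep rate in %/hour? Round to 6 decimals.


Creep rate = strain / time
= 3.45 / 2230
= 0.001547 %/h

0.001547


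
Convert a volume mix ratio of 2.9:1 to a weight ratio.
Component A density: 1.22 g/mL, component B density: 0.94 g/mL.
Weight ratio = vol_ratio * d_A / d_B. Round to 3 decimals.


= 2.9 * 1.22 / 0.94 = 3.764

3.764


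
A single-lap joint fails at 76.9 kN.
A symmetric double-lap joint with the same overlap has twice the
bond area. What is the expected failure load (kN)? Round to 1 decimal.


Double-lap load = 2 * 76.9 = 153.8 kN

153.8


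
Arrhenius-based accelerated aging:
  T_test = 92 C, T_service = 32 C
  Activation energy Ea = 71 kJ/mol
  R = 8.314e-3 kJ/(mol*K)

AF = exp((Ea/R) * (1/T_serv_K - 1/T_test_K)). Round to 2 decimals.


T_test_K = 365.15, T_serv_K = 305.15
AF = exp((71/8.314e-3) * (1/305.15 - 1/365.15))
= 99.33

99.33


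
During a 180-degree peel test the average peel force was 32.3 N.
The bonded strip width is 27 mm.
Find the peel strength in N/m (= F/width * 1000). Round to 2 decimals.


Peel strength = F/width * 1000
= 32.3 / 27 * 1000
= 1196.30 N/m

1196.30


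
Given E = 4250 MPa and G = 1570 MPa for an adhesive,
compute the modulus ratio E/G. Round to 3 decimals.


E/G ratio = 4250 / 1570 = 2.707

2.707


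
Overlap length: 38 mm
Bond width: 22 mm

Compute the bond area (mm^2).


Bond area = 38 * 22 = 836 mm^2

836


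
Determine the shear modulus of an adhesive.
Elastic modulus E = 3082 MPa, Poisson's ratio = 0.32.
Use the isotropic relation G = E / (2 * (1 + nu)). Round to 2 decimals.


G = 3082 / (2*(1+0.32)) = 3082 / 2.64
= 1167.42 MPa

1167.42


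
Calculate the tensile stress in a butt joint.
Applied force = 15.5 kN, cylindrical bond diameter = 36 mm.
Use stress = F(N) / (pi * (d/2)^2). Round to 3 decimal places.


A = pi * 18.0^2 = 1017.8760 mm^2
sigma = 15500.0 / 1017.8760 = 15.228 MPa

15.228


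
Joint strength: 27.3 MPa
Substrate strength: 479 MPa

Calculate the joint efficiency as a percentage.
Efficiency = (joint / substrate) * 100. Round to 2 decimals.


Efficiency = (27.3 / 479) * 100 = 5.70%

5.70


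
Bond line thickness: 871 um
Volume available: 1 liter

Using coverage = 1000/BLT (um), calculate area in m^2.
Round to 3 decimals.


1 L = 1e6 mm^3, thickness = 871 um = 0.871 mm
Area = 1e6 / 0.871 mm^2 = (1e6 / 0.871) / 1e6 m^2 = 1000 / 871 m^2
= 1.148 m^2

1.148


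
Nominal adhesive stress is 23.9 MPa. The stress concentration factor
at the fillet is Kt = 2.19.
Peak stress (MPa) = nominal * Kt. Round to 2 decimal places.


Peak = 23.9 * 2.19 = 52.34 MPa

52.34


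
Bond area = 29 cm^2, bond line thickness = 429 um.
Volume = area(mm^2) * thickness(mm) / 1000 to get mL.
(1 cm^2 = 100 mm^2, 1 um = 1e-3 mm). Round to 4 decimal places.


area_mm2 = 29 * 100 = 2900
blt_mm = 429 * 1e-3 = 0.429
vol_mm3 = 2900 * 0.429 = 1244.1
vol_mL = 1244.1 / 1000 = 1.2441 mL

1.2441


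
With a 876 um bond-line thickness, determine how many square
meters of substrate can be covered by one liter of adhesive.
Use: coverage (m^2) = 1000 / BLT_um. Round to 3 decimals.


Coverage = 1000 / 876 = 1.142 m^2

1.142


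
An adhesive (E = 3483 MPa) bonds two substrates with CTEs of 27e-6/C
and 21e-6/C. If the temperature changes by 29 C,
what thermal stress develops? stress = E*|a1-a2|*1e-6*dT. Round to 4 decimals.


Stress = 3483 * |27 - 21| * 1e-6 * 29
= 0.6060 MPa

0.6060


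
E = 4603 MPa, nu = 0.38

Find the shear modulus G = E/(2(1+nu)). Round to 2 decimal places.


G = 4603 / (2 * 1.38)
= 1667.75 MPa

1667.75


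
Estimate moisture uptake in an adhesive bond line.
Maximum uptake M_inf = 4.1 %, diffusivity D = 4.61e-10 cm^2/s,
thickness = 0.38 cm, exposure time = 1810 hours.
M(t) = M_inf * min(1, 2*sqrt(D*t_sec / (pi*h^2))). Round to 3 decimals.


Convert time: 1810 h = 6516000 s
ratio = min(1, 2*sqrt(4.61e-10*6516000/(pi*0.38^2)))
= 0.162747
M(t) = 4.1 * 0.162747 = 0.667%

0.667


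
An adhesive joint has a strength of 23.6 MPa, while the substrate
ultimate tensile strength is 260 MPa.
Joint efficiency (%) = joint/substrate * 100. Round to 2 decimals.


Efficiency = 23.6 / 260 * 100
= 9.08%

9.08


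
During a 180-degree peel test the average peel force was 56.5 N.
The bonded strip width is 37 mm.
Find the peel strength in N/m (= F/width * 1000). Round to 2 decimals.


Peel strength = F/width * 1000
= 56.5 / 37 * 1000
= 1527.03 N/m

1527.03


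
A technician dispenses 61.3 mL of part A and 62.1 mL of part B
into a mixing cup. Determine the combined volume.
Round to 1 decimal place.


Combined volume = 61.3 + 62.1
= 123.4 mL

123.4


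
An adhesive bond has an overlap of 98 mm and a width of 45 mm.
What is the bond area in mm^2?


Bond area = overlap * width
= 98 * 45
= 4410 mm^2

4410


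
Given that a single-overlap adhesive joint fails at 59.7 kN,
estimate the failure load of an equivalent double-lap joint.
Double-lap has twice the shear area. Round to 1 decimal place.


Double-lap factor = 2
Expected load = 59.7 * 2 = 119.4 kN

119.4


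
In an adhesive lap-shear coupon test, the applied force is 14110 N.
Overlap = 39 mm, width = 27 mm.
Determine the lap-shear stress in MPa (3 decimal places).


stress = F / (overlap * width)
= 14110 / (39 * 27)
= 13.400 MPa

13.400


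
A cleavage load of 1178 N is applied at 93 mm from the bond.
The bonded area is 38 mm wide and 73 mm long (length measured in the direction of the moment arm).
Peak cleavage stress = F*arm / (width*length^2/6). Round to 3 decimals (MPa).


Moment = 1178 * 93 = 109554 N*mm
Section modulus = 38 * 5329 / 6 = 202502 / 6 mm^3
Stress = 109554 / (202502 / 6) = 657324 / 202502
= 3.246 MPa

3.246


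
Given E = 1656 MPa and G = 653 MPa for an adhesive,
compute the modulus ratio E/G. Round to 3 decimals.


E/G ratio = 1656 / 653 = 2.536

2.536


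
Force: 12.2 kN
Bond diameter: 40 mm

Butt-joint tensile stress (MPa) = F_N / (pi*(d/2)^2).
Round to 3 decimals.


F_N = 12.2 * 1000 = 12200.0 N
A = pi*(20.0)^2 = 1256.6371 mm^2
stress = 12200.0 / 1256.6371 = 9.708 MPa

9.708


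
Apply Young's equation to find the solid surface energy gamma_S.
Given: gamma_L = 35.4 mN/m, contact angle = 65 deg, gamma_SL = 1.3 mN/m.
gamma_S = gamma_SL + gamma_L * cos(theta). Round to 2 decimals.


theta_rad = 65 * pi/180 = 1.134464
gamma_S = 1.3 + 35.4 * cos(1.134464)
= 16.26 mN/m

16.26


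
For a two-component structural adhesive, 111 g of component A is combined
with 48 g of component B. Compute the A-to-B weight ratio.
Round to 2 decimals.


Weight ratio A:B = 111 / 48
= 2.31

2.31


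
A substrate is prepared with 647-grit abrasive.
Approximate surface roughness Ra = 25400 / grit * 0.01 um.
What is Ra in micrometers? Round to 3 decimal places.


Ra = 25400 / 647 * 0.01 = 0.393 um

0.393


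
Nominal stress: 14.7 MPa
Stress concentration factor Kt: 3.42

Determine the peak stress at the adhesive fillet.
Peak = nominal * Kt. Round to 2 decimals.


Peak stress = 14.7 * 3.42
= 50.27 MPa

50.27


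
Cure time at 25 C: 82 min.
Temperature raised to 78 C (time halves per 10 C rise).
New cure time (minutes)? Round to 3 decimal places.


Acceleration factor = 2^(53/10) = 39.3966
New time = 82 / 39.3966 = 2.081 min

2.081


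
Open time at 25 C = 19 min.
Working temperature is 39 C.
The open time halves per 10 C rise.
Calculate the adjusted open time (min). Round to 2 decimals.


factor = 2^((39 - 25) / 10) = 2.6390
ot = 19 / 2.6390 = 7.20 min

7.20


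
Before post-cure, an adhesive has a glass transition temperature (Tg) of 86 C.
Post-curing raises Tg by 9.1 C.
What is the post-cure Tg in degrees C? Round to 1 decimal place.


Tg_post = Tg_base + delta_Tg
= 86 + 9.1
= 95.1 C

95.1


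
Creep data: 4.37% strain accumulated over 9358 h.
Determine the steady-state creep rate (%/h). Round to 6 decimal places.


Rate = 4.37 / 9358 = 0.000467 %/h

0.000467


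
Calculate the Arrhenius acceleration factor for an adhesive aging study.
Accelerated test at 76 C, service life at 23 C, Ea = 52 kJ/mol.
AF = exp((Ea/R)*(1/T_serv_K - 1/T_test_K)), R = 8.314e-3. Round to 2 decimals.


T_test = 349.15 K, T_serv = 296.15 K
Ea/R = 52 / 0.008314 = 6254.51
AF = exp(6254.51 * (1/296.15 - 1/349.15))
= 24.68

24.68


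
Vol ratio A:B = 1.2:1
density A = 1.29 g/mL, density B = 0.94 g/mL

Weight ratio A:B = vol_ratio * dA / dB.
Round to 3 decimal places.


Weight ratio = 1.2 * 1.29 / 0.94
= 1.647

1.647


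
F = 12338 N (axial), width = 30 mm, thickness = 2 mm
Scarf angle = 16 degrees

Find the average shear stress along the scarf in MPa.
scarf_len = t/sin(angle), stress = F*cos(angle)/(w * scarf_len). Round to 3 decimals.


scarf_len = 2/sin(16 deg) = 7.2559
cos(16 deg) = 0.961262
stress = 12338*0.961262/(30*7.2559) = 54.485 MPa

54.485


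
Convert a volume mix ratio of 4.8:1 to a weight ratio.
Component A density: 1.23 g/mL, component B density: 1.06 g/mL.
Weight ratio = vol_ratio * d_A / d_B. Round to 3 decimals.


= 4.8 * 1.23 / 1.06 = 5.570

5.570


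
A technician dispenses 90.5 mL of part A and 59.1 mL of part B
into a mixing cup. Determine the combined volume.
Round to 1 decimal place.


Combined volume = 90.5 + 59.1
= 149.6 mL

149.6


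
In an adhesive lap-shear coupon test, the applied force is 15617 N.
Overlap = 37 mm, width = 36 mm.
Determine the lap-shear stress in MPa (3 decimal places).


stress = F / (overlap * width)
= 15617 / (37 * 36)
= 11.724 MPa

11.724


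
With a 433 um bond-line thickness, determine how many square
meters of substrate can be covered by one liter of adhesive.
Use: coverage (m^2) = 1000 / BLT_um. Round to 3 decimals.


Coverage = 1000 / 433 = 2.309 m^2

2.309


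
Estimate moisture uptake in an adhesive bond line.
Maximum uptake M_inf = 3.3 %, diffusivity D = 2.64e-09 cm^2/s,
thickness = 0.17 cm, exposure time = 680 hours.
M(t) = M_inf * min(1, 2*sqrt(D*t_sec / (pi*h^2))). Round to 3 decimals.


Convert time: 680 h = 2448000 s
ratio = min(1, 2*sqrt(2.64e-09*2448000/(pi*0.17^2)))
= 0.533598
M(t) = 3.3 * 0.533598 = 1.761%

1.761


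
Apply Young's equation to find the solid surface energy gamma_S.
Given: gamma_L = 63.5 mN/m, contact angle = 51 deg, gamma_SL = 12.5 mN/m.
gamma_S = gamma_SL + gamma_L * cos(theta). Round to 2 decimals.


theta_rad = 51 * pi/180 = 0.890118
gamma_S = 12.5 + 63.5 * cos(0.890118)
= 52.46 mN/m

52.46


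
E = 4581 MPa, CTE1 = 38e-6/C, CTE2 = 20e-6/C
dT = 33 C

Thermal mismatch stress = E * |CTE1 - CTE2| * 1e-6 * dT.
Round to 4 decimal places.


= 4581 * 18e-6 * 33
= 2.7211 MPa

2.7211


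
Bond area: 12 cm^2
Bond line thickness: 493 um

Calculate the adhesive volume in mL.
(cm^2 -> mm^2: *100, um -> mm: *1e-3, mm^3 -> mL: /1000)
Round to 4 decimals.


V = 12*100 * 493*1e-3 / 1000
= 0.5916 mL

0.5916


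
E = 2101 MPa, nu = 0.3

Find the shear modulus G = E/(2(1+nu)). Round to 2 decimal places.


G = 2101 / (2 * 1.30)
= 808.08 MPa

808.08


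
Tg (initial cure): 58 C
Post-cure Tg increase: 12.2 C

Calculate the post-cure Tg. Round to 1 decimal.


Post-cure Tg = 58 + 12.2 = 70.2 C

70.2


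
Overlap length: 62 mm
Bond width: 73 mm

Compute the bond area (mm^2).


Bond area = 62 * 73 = 4526 mm^2

4526


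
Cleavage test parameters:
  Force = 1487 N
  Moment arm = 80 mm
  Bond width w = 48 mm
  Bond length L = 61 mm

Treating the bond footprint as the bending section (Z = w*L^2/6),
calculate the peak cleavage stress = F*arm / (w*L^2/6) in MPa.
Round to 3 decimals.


M = 1487 * 80 = 118960 N*mm
Z = 48 * 61^2 / 6 = 178608 / 6 mm^3
sigma = M / Z = 6 * 118960 / 178608 = 713760 / 178608
= 3.996 MPa

3.996


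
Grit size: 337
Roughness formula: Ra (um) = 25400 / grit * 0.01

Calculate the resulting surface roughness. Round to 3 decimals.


Ra = 25400 / 337 * 0.01
= 0.754 um

0.754


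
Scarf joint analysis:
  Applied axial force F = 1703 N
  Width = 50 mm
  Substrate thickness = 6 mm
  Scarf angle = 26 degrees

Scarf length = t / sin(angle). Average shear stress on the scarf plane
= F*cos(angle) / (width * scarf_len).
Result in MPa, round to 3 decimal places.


Scarf length = 6 / sin(26 deg) = 13.6870 mm
cos(26 deg) = 0.898794
Shear = 1703 * 0.898794 / (50 * 13.6870)
= 2.237 MPa

2.237


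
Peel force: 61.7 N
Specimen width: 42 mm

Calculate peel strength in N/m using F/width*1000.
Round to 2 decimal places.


Peel strength = 61.7 / 42 * 1000 = 1469.05 N/m

1469.05


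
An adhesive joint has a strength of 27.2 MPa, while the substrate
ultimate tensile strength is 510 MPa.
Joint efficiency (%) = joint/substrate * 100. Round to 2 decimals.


Efficiency = 27.2 / 510 * 100
= 5.33%

5.33


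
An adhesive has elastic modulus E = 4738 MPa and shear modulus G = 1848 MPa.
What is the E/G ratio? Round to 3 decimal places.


E/G = 4738 / 1848 = 2.564

2.564


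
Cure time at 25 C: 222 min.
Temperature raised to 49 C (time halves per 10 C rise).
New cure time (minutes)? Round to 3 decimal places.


Acceleration factor = 2^(24/10) = 5.2780
New time = 222 / 5.2780 = 42.061 min

42.061


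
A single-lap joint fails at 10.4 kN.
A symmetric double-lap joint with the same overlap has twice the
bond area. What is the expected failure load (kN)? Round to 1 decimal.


Double-lap load = 2 * 10.4 = 20.8 kN

20.8


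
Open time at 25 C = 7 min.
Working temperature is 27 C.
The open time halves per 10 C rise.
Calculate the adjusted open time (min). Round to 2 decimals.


factor = 2^((27 - 25) / 10) = 1.1487
ot = 7 / 1.1487 = 6.09 min

6.09


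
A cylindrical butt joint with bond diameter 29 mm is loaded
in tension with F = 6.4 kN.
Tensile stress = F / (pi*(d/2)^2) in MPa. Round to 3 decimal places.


Area = pi * (29/2)^2 = 660.5199 mm^2
Stress = 6.4*1000 / 660.5199
= 9.689 MPa

9.689


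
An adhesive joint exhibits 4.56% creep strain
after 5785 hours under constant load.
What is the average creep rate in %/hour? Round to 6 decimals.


Creep rate = strain / time
= 4.56 / 5785
= 0.000788 %/h

0.000788


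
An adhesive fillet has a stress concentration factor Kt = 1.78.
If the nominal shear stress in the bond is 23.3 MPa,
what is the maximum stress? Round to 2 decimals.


Max stress = 23.3 * 1.78 = 41.47 MPa

41.47


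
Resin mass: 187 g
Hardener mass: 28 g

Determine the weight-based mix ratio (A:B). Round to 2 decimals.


Ratio = 187 / 28 = 6.68

6.68


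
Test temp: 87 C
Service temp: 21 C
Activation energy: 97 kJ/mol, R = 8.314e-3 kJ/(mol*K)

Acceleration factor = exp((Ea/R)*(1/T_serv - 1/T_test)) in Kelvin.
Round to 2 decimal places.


AF = exp((97/0.008314)*(1/294.15 - 1/360.15))
= 1434.60

1434.60


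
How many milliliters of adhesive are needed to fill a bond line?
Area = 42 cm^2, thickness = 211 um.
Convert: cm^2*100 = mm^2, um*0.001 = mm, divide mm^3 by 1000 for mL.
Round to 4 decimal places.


= (42 * 100) * (211 * 0.001) / 1000
= 0.8862 mL

0.8862


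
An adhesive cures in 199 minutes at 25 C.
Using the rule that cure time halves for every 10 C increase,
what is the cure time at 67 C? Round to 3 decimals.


Factor = 2^((67 - 25) / 10) = 18.3792
Cure time = 199 / 18.3792
= 10.827 minutes

10.827


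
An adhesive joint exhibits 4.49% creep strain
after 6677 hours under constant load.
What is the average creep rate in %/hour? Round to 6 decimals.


Creep rate = strain / time
= 4.49 / 6677
= 0.000672 %/h

0.000672


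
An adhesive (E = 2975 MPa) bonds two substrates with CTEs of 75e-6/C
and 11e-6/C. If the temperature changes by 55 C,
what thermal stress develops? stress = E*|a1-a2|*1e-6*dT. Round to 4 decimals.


Stress = 2975 * |75 - 11| * 1e-6 * 55
= 10.4720 MPa

10.4720


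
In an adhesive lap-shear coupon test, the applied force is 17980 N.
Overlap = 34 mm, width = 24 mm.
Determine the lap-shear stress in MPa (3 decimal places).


stress = F / (overlap * width)
= 17980 / (34 * 24)
= 22.034 MPa

22.034


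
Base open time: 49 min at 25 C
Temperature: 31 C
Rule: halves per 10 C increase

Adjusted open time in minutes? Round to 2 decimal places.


Acceleration = 2^((31-25)/10) = 1.5157
Open time = 49 / 1.5157 = 32.33 min

32.33


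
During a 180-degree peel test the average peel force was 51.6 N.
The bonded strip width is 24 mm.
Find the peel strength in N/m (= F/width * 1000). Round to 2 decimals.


Peel strength = F/width * 1000
= 51.6 / 24 * 1000
= 2150.00 N/m

2150.00


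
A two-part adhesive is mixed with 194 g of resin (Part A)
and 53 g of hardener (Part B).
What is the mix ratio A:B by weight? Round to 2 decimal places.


Mix ratio = mass_A / mass_B
= 194 / 53
= 3.66

3.66


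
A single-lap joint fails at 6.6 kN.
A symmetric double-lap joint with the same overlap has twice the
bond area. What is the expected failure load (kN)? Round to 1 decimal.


Double-lap load = 2 * 6.6 = 13.2 kN

13.2


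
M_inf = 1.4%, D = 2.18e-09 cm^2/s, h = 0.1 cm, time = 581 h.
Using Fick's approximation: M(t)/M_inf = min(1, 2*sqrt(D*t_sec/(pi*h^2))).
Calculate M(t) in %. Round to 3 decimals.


t = 2091600 s
ratio = min(1, 2*sqrt(2.18e-09*2091600/(pi*0.0100)))
= 0.761943
M(t) = 1.4 * 0.761943 = 1.067%

1.067


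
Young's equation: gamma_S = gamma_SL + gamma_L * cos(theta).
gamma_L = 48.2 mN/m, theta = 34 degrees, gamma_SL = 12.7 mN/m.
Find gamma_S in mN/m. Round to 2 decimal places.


cos(34 deg) = 0.829038
gamma_S = 12.7 + 48.2 * 0.829038
= 52.66 mN/m

52.66


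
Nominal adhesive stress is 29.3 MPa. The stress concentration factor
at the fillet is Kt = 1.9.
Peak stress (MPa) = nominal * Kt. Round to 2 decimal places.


Peak = 29.3 * 1.9 = 55.67 MPa

55.67


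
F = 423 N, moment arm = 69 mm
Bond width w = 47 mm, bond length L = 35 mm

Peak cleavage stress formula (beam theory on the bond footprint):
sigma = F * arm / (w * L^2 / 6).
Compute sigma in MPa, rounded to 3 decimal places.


sigma = (423 * 69) / (47 * 1225 / 6)
= 29187 * 6 / 57575
= 175122 / 57575
= 3.042 MPa

3.042


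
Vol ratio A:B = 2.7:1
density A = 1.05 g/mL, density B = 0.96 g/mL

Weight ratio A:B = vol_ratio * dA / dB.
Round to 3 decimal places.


Weight ratio = 2.7 * 1.05 / 0.96
= 2.953

2.953


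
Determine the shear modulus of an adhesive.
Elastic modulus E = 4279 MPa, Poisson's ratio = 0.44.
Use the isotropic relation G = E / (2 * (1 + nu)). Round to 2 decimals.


G = 4279 / (2*(1+0.44)) = 4279 / 2.88
= 1485.76 MPa

1485.76


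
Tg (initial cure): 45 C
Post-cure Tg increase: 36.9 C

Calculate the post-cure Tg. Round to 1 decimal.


Post-cure Tg = 45 + 36.9 = 81.9 C

81.9


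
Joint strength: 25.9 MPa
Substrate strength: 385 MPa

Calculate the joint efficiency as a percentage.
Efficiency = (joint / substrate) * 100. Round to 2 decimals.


Efficiency = (25.9 / 385) * 100 = 6.73%

6.73


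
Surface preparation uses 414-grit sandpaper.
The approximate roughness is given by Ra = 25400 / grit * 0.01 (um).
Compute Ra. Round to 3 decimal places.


Ra = 25400 / 414 * 0.01
= 254 / 414
= 0.614 um

0.614


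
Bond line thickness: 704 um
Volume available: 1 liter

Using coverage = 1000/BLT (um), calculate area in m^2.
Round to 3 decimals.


1 L = 1e6 mm^3, thickness = 704 um = 0.704 mm
Area = 1e6 / 0.704 mm^2 = (1e6 / 0.704) / 1e6 m^2 = 1000 / 704 m^2
= 1.420 m^2

1.420


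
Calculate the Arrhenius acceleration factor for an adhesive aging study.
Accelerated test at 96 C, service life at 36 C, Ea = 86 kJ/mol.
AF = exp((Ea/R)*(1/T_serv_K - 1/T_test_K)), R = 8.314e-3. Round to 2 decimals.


T_test = 369.15 K, T_serv = 309.15 K
Ea/R = 86 / 0.008314 = 10344.00
AF = exp(10344.00 * (1/309.15 - 1/369.15))
= 230.06

230.06


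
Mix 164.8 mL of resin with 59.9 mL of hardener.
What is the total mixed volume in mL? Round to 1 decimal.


Total = 164.8 + 59.9 = 224.7 mL

224.7


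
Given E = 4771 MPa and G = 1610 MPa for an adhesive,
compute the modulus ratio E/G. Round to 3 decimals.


E/G ratio = 4771 / 1610 = 2.963

2.963


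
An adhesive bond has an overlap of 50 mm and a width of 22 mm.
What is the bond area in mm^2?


Bond area = overlap * width
= 50 * 22
= 1100 mm^2

1100


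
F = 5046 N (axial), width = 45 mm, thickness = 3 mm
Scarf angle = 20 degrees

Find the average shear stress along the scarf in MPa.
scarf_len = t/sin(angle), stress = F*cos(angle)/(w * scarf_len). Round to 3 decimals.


scarf_len = 3/sin(20 deg) = 8.7714
cos(20 deg) = 0.939693
stress = 5046*0.939693/(45*8.7714) = 12.013 MPa

12.013


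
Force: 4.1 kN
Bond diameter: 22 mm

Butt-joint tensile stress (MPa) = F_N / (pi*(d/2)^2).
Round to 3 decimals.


F_N = 4.1 * 1000 = 4100.0 N
A = pi*(11.0)^2 = 380.1327 mm^2
stress = 4100.0 / 380.1327 = 10.786 MPa

10.786


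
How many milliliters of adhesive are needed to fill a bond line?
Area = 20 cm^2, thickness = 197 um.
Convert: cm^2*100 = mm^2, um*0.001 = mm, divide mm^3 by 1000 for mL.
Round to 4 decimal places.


= (20 * 100) * (197 * 0.001) / 1000
= 0.3940 mL

0.3940


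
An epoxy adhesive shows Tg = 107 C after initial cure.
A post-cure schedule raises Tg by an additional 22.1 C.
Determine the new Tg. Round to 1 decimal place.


New Tg = 107 + 22.1
= 129.1 C

129.1


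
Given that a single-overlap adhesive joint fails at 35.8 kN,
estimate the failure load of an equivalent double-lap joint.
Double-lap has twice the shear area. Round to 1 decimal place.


Double-lap factor = 2
Expected load = 35.8 * 2 = 71.6 kN

71.6


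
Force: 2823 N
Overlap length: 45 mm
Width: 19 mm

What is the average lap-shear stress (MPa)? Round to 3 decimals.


Average shear stress = F / (overlap * width)
= 2823 / (45 * 19)
= 3.302 MPa

3.302


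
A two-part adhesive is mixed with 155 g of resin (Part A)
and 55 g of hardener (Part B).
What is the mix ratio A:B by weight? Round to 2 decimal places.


Mix ratio = mass_A / mass_B
= 155 / 55
= 2.82

2.82


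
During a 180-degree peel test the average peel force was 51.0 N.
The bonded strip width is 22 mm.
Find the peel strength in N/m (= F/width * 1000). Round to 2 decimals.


Peel strength = F/width * 1000
= 51.0 / 22 * 1000
= 2318.18 N/m

2318.18


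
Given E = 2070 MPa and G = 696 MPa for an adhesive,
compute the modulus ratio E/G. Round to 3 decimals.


E/G ratio = 2070 / 696 = 2.974

2.974


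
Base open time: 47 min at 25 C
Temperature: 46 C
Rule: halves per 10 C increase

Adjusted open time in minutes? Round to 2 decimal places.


Acceleration = 2^((46-25)/10) = 4.2871
Open time = 47 / 4.2871 = 10.96 min

10.96


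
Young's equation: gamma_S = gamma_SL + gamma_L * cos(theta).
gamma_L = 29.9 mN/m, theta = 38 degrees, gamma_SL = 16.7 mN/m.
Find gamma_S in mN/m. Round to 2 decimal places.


cos(38 deg) = 0.788011
gamma_S = 16.7 + 29.9 * 0.788011
= 40.26 mN/m

40.26


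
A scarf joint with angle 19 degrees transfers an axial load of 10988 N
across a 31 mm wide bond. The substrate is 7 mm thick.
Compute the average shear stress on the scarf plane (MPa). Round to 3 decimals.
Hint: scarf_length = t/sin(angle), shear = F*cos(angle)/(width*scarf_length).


scarf_length = 7 / sin(19 deg) = 21.5009 mm
cos(19 deg) = 0.945519
shear stress = 10988 * 0.945519 / (31 * 21.5009)
= 15.587 MPa

15.587


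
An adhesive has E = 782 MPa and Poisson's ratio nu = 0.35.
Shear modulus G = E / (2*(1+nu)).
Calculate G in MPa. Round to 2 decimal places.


G = 782 / (2*(1+0.35))
= 782 / 2.70
= 289.63 MPa

289.63


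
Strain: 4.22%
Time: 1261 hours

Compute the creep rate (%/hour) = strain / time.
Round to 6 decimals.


Creep rate = 4.22 / 1261
= 0.003347 %/h

0.003347


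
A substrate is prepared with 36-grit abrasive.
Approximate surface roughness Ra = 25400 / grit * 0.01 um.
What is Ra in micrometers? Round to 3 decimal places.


Ra = 25400 / 36 * 0.01 = 7.056 um

7.056


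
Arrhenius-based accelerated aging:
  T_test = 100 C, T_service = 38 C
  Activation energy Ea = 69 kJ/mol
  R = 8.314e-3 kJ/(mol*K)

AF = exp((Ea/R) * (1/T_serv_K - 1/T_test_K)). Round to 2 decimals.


T_test_K = 373.15, T_serv_K = 311.15
AF = exp((69/8.314e-3) * (1/311.15 - 1/373.15))
= 84.08

84.08


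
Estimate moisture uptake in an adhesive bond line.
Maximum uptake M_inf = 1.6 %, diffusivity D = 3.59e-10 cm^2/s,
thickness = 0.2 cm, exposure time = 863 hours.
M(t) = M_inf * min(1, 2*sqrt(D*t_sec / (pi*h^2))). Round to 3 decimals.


Convert time: 863 h = 3106800 s
ratio = min(1, 2*sqrt(3.59e-10*3106800/(pi*0.2^2)))
= 0.188421
M(t) = 1.6 * 0.188421 = 0.301%

0.301


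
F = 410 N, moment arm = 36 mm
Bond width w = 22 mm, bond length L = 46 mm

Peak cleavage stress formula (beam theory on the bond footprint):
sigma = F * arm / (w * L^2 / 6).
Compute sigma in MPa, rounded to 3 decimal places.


sigma = (410 * 36) / (22 * 2116 / 6)
= 14760 * 6 / 46552
= 88560 / 46552
= 1.902 MPa

1.902


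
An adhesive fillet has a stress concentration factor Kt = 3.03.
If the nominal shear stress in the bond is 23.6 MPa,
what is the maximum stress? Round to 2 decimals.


Max stress = 23.6 * 3.03 = 71.51 MPa

71.51


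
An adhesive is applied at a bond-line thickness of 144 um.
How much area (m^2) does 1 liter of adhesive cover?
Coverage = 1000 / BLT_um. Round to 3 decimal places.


Coverage = 1000 / 144 = 6.944 m^2

6.944


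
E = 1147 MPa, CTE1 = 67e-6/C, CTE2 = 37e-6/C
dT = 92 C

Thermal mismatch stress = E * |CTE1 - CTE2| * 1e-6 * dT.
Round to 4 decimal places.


= 1147 * 30e-6 * 92
= 3.1657 MPa

3.1657


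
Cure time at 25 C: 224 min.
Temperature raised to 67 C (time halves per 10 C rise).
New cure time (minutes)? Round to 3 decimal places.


Acceleration factor = 2^(42/10) = 18.3792
New time = 224 / 18.3792 = 12.188 min

12.188


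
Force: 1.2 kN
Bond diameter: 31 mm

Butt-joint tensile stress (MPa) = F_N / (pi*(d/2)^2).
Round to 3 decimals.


F_N = 1.2 * 1000 = 1200.0 N
A = pi*(15.5)^2 = 754.7676 mm^2
stress = 1200.0 / 754.7676 = 1.590 MPa

1.590


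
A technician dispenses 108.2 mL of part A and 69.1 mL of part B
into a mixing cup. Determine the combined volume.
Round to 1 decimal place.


Combined volume = 108.2 + 69.1
= 177.3 mL

177.3


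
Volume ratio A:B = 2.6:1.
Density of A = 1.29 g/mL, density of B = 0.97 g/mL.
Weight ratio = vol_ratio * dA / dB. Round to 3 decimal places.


Wt ratio = 2.6 * 1.29 / 0.97
= 3.458

3.458


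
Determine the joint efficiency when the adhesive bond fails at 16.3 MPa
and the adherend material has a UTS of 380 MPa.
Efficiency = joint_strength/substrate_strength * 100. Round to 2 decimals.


Joint efficiency = 16.3 / 380 * 100
= 4.29%

4.29


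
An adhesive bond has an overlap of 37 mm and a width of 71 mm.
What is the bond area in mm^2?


Bond area = overlap * width
= 37 * 71
= 2627 mm^2

2627


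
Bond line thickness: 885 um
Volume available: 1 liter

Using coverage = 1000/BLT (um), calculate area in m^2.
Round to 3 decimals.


1 L = 1e6 mm^3, thickness = 885 um = 0.885 mm
Area = 1e6 / 0.885 mm^2 = (1e6 / 0.885) / 1e6 m^2 = 1000 / 885 m^2
= 1.130 m^2

1.130


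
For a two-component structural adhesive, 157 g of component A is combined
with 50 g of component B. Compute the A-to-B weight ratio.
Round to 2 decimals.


Weight ratio A:B = 157 / 50
= 3.14

3.14


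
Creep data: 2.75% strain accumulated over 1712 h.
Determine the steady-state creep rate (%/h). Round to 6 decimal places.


Rate = 2.75 / 1712 = 0.001606 %/h

0.001606


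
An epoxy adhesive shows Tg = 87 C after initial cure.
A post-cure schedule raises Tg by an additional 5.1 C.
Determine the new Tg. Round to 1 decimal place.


New Tg = 87 + 5.1
= 92.1 C

92.1


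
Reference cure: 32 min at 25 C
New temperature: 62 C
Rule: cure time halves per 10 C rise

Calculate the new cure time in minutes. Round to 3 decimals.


factor = 2^((62-25)/10) = 12.9960
t_new = 32 / 12.9960 = 2.462 min

2.462


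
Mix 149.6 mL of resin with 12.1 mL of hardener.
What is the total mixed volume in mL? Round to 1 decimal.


Total = 149.6 + 12.1 = 161.7 mL

161.7


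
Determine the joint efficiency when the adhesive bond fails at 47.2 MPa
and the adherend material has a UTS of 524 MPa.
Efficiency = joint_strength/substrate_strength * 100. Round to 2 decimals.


Joint efficiency = 47.2 / 524 * 100
= 9.01%

9.01


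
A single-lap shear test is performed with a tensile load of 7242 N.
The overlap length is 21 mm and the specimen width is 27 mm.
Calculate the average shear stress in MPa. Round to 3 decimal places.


Shear stress = F / (overlap * width)
= 7242 / (21 * 27)
= 7242 / 567
= 12.772 MPa

12.772


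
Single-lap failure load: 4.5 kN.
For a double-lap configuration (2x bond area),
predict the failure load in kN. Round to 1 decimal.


Failure load = 4.5 * 2 = 9.0 kN

9.0


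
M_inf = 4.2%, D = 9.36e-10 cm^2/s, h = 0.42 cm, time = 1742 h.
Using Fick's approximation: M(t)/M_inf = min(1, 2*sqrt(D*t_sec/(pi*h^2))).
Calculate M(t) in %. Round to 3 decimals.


t = 6271200 s
ratio = min(1, 2*sqrt(9.36e-10*6271200/(pi*0.1764)))
= 0.205835
M(t) = 4.2 * 0.205835 = 0.865%

0.865


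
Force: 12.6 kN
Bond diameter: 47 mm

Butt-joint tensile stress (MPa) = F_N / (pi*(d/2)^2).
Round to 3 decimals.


F_N = 12.6 * 1000 = 12600.0 N
A = pi*(23.5)^2 = 1734.9445 mm^2
stress = 12600.0 / 1734.9445 = 7.262 MPa

7.262


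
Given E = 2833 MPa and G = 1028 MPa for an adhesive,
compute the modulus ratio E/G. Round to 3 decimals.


E/G ratio = 2833 / 1028 = 2.756

2.756


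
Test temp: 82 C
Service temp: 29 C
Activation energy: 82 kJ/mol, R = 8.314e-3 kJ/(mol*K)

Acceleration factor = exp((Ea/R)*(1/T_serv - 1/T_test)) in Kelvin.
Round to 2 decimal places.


AF = exp((82/0.008314)*(1/302.15 - 1/355.15))
= 130.49

130.49


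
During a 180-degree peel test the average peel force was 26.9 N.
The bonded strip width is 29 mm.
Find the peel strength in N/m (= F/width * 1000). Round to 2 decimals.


Peel strength = F/width * 1000
= 26.9 / 29 * 1000
= 927.59 N/m

927.59


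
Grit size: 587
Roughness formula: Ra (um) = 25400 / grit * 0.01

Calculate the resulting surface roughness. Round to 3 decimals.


Ra = 25400 / 587 * 0.01
= 0.433 um

0.433


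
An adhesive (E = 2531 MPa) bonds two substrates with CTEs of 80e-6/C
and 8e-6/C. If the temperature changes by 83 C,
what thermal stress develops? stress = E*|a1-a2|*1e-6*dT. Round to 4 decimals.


Stress = 2531 * |80 - 8| * 1e-6 * 83
= 15.1253 MPa

15.1253


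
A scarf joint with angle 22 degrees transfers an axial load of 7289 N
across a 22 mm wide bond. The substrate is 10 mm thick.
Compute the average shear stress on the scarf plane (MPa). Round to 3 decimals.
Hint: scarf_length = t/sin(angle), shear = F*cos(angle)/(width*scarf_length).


scarf_length = 10 / sin(22 deg) = 26.6947 mm
cos(22 deg) = 0.927184
shear stress = 7289 * 0.927184 / (22 * 26.6947)
= 11.508 MPa

11.508


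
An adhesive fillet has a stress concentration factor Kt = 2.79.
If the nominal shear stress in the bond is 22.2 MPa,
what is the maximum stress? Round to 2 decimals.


Max stress = 22.2 * 2.79 = 61.94 MPa

61.94


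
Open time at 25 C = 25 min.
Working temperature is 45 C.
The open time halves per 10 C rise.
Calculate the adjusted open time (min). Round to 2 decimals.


factor = 2^((45 - 25) / 10) = 4.0000
ot = 25 / 4.0000 = 6.25 min

6.25
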